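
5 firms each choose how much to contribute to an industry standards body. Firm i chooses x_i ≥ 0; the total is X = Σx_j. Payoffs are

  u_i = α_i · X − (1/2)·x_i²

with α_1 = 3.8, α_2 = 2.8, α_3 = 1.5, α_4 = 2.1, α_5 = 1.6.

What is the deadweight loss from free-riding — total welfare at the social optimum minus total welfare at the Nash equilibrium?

224.61

Firm i's FOC: ∂u_i/∂x_i = α_i − x_i = 0, so x_i* = α_i.
NE contributions = (3.8, 2.8, 1.5, 2.1, 1.6); X = 11.8.
W^NE = (Σα)·X − ½Σα_i² = 11.8² − ½·31.5 = 123.49.
Planner sets x_i = Σα_j = 11.8 for every i, so X^SO = 5·11.8 = 59.
W^SO = (Σα)·X^SO − ½·5·(Σα)² = (5/2)·11.8² = 348.1.
Deadweight loss = W^SO − W^NE = 224.61.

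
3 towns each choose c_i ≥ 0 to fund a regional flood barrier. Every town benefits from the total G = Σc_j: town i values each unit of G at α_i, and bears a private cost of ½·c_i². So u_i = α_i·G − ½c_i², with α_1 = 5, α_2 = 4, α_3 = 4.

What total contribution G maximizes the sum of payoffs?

39

Planner FOC: ∂(Σu_j)/∂c_i = (Σα_j) − c_i = 0, so c_i^SO = Σα_j = 13 for every i; G^SO = 39.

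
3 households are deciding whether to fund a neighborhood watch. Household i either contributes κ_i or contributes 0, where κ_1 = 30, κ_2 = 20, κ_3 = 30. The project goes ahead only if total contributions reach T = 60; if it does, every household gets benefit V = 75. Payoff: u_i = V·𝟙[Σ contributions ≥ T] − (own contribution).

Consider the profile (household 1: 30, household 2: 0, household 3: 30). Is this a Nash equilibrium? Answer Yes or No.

Yes

Total = 60 ≥ 60: provided.
Household 1 (pledges 30, payoff 45): dropping to 0 → total 30, payoff 0. No gain.
Household 2 (pledges 0, payoff 75): pledging 20 → total 80, payoff 55. No gain.
Household 3 (pledges 30, payoff 45): dropping to 0 → total 30, payoff 0. No gain.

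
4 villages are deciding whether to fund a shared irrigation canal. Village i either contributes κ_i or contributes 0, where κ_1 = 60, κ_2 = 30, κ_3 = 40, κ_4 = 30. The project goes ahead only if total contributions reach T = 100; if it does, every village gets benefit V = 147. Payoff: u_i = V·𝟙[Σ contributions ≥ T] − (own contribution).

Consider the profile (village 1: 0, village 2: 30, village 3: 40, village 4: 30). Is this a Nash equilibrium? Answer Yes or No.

Yes

Total = 100 ≥ 100: provided.
Village 1 (pledges 0, payoff 147): pledging 60 → total 160, payoff 87. No gain.
Village 2 (pledges 30, payoff 117): dropping to 0 → total 70, payoff 0. No gain.
Village 3 (pledges 40, payoff 107): dropping to 0 → total 60, payoff 0. No gain.
Village 4 (pledges 30, payoff 117): dropping to 0 → total 70, payoff 0. No gain.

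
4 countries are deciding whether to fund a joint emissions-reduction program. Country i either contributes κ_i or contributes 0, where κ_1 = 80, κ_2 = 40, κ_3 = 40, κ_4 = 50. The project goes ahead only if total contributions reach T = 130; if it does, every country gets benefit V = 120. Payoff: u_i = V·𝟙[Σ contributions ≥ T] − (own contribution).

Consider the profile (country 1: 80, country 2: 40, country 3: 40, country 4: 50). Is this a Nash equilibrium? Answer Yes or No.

Total = 210 ≥ 130: provided.
Country 1 (pledges 80, payoff 40): dropping to 0 → total 130, payoff 120. Profitable deviation.

No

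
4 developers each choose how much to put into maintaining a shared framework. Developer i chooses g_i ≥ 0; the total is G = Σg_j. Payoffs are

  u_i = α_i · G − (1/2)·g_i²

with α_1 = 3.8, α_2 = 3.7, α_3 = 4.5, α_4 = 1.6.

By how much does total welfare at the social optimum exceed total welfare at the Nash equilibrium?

Developer i's FOC: ∂u_i/∂g_i = α_i − g_i = 0, so g_i* = α_i.
NE contributions = (3.8, 3.7, 4.5, 1.6); G = 13.6.
W^NE = (Σα)·G − ½Σα_i² = 13.6² − ½·50.94 = 159.49.
Planner sets g_i = Σα_j = 13.6 for every i, so G^SO = 4·13.6 = 54.4.
W^SO = (Σα)·G^SO − ½·4·(Σα)² = (4/2)·13.6² = 369.92.
Deadweight loss = W^SO − W^NE = 210.43.

210.43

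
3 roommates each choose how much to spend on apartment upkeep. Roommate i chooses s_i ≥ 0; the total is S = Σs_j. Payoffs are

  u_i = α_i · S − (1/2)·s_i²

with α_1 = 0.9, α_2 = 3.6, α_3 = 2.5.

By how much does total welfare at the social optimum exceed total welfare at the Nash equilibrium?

34.51

Roommate i's FOC: ∂u_i/∂s_i = α_i − s_i = 0, so s_i* = α_i.
NE contributions = (0.9, 3.6, 2.5); S = 7.
W^NE = (Σα)·S − ½Σα_i² = 7² − ½·20.02 = 38.99.
Planner sets s_i = Σα_j = 7 for every i, so S^SO = 3·7 = 21.
W^SO = (Σα)·S^SO − ½·3·(Σα)² = (3/2)·7² = 73.5.
Deadweight loss = W^SO − W^NE = 34.51.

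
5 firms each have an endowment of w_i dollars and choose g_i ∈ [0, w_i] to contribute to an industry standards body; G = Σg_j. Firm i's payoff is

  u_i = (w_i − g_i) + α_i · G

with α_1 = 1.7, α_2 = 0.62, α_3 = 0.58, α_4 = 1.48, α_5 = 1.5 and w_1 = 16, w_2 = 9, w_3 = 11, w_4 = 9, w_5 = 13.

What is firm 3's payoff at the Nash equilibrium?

33.04

∂u_i/∂g_i = α_i − 1, so firm i contributes w_i if α_i > 1, else 0.
α_i > 1 for i ∈ {1, 4, 5}; NE contributions (16, 0, 0, 9, 13), G = 38.
u_3 = (11 − 0) + 0.58·38 = 33.04.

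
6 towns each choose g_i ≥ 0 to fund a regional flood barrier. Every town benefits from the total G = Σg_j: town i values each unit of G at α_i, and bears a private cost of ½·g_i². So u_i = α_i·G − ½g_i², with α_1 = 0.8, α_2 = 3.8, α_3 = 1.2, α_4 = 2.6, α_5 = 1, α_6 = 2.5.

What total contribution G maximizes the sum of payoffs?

Planner FOC: ∂(Σu_j)/∂g_i = (Σα_j) − g_i = 0, so g_i^SO = Σα_j = 11.9 for every i; G^SO = 71.4.

71.4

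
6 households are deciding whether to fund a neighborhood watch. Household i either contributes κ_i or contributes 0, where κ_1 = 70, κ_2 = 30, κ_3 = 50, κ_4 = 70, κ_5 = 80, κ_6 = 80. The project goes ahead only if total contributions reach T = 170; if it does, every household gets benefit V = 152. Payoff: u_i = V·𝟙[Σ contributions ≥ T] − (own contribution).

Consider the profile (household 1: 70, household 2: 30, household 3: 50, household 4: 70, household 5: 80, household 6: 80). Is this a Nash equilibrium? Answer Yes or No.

Total = 380 ≥ 170: provided.
Household 1 (pledges 70, payoff 82): dropping to 0 → total 310, payoff 152. Profitable deviation.

No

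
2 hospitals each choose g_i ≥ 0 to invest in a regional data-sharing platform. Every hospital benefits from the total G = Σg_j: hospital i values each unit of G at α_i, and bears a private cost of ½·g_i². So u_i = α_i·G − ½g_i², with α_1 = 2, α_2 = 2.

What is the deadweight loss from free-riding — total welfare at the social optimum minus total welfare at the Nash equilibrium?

Hospital i's FOC: ∂u_i/∂g_i = α_i − g_i = 0, so g_i* = α_i.
NE contributions = (2, 2); G = 4.
W^NE = (Σα)·G − ½Σα_i² = 4² − ½·8 = 12.
Planner sets g_i = Σα_j = 4 for every i, so G^SO = 2·4 = 8.
W^SO = (Σα)·G^SO − ½·2·(Σα)² = (2/2)·4² = 16.
Deadweight loss = W^SO − W^NE = 4.

4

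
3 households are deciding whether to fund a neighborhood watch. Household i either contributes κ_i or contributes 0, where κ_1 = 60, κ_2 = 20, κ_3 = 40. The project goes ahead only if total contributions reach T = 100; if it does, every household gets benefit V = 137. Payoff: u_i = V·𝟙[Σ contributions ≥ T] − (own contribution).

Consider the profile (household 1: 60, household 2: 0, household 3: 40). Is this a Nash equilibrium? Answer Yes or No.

Total = 100 ≥ 100: provided.
Household 1 (pledges 60, payoff 77): dropping to 0 → total 40, payoff 0. No gain.
Household 2 (pledges 0, payoff 137): pledging 20 → total 120, payoff 117. No gain.
Household 3 (pledges 40, payoff 97): dropping to 0 → total 60, payoff 0. No gain.

Yes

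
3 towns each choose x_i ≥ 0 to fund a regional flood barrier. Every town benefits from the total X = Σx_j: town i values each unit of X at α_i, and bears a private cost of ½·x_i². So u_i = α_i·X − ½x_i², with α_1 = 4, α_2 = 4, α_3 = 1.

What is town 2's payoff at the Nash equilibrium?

28

Town i's FOC: ∂u_i/∂x_i = α_i − x_i = 0, so x_i* = α_i.
NE contributions = (4, 4, 1); X = 9.
u_2 = α_2·X − ½·(x_2)² = 4·9 − ½·4² = 28.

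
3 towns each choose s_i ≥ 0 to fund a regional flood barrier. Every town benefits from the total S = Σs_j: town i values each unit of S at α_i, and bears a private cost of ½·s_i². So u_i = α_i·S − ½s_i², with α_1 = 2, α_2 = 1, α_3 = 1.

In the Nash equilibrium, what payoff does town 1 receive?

Town i's FOC: ∂u_i/∂s_i = α_i − s_i = 0, so s_i* = α_i.
NE contributions = (2, 1, 1); S = 4.
u_1 = α_1·S − ½·(s_1)² = 2·4 − ½·2² = 6.

6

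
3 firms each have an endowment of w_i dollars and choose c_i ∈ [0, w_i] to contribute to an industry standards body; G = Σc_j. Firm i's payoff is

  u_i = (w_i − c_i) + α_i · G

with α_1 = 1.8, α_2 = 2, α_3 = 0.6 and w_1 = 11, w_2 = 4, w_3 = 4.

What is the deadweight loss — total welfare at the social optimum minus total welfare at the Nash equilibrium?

13.6

∂u_i/∂c_i = α_i − 1, so firm i contributes w_i if α_i > 1, else 0.
α_i > 1 for i ∈ {1, 2}; NE contributions (11, 4, 0), G = 15.
W^NE = Σw_i − G^NE + (Σα_i)·G^NE = 19 + 3.4·15 = 70.
Planner: ∂(Σu_j)/∂c_i = Σα_j − 1 = 3.4 > 0, so everyone contributes w_i; G^SO = 19, W^SO = 19 + 3.4·19 = 83.6.
Deadweight loss = 13.6.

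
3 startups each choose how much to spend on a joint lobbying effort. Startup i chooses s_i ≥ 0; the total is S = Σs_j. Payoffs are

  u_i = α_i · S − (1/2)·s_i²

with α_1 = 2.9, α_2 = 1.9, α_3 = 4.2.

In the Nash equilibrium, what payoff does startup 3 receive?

Startup i's FOC: ∂u_i/∂s_i = α_i − s_i = 0, so s_i* = α_i.
NE contributions = (2.9, 1.9, 4.2); S = 9.
u_3 = α_3·S − ½·(s_3)² = 4.2·9 − ½·4.2² = 28.98.

28.98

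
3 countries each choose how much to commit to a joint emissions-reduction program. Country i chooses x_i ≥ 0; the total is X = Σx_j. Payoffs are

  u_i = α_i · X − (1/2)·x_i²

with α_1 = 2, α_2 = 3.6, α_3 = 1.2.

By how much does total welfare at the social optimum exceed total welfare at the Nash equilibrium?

32.32

Country i's FOC: ∂u_i/∂x_i = α_i − x_i = 0, so x_i* = α_i.
NE contributions = (2, 3.6, 1.2); X = 6.8.
W^NE = (Σα)·X − ½Σα_i² = 6.8² − ½·18.4 = 37.04.
Planner sets x_i = Σα_j = 6.8 for every i, so X^SO = 3·6.8 = 20.4.
W^SO = (Σα)·X^SO − ½·3·(Σα)² = (3/2)·6.8² = 69.36.
Deadweight loss = W^SO − W^NE = 32.32.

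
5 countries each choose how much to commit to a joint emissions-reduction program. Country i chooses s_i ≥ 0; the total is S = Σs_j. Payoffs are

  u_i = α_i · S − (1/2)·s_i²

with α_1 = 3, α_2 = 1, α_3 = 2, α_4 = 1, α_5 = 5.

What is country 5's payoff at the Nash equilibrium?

Country i's FOC: ∂u_i/∂s_i = α_i − s_i = 0, so s_i* = α_i.
NE contributions = (3, 1, 2, 1, 5); S = 12.
u_5 = α_5·S − ½·(s_5)² = 5·12 − ½·5² = 47.5.

47.5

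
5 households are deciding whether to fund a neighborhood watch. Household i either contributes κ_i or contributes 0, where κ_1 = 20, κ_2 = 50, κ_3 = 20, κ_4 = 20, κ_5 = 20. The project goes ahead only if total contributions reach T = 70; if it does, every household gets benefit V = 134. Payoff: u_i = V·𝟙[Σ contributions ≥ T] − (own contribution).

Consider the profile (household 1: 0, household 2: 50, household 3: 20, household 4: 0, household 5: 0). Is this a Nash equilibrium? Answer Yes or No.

Yes

Total = 70 ≥ 70: provided.
Household 1 (pledges 0, payoff 134): pledging 20 → total 90, payoff 114. No gain.
Household 2 (pledges 50, payoff 84): dropping to 0 → total 20, payoff 0. No gain.
Household 3 (pledges 20, payoff 114): dropping to 0 → total 50, payoff 0. No gain.
Household 4 (pledges 0, payoff 134): pledging 20 → total 90, payoff 114. No gain.
Household 5 (pledges 0, payoff 134): pledging 20 → total 90, payoff 114. No gain.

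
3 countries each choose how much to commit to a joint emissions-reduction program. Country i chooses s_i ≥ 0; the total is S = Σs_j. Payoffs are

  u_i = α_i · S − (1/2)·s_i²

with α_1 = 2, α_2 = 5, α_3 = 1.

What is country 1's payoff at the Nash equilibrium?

14

Country i's FOC: ∂u_i/∂s_i = α_i − s_i = 0, so s_i* = α_i.
NE contributions = (2, 5, 1); S = 8.
u_1 = α_1·S − ½·(s_1)² = 2·8 − ½·2² = 14.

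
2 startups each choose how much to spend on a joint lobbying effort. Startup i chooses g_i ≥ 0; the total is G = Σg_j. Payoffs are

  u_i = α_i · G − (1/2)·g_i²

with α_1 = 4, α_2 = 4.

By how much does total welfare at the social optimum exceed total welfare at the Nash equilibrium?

16

Startup i's FOC: ∂u_i/∂g_i = α_i − g_i = 0, so g_i* = α_i.
NE contributions = (4, 4); G = 8.
W^NE = (Σα)·G − ½Σα_i² = 8² − ½·32 = 48.
Planner sets g_i = Σα_j = 8 for every i, so G^SO = 2·8 = 16.
W^SO = (Σα)·G^SO − ½·2·(Σα)² = (2/2)·8² = 64.
Deadweight loss = W^SO − W^NE = 16.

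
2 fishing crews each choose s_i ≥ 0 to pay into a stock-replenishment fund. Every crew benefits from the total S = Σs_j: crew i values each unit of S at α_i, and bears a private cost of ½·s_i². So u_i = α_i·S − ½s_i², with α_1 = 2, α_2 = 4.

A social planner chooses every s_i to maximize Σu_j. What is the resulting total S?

Planner FOC: ∂(Σu_j)/∂s_i = (Σα_j) − s_i = 0, so s_i^SO = Σα_j = 6 for every i; S^SO = 12.

12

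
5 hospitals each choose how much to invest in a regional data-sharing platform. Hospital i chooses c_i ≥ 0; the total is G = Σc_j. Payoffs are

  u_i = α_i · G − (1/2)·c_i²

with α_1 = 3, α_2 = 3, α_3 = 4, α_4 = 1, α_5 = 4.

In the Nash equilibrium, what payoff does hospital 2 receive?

40.5

Hospital i's FOC: ∂u_i/∂c_i = α_i − c_i = 0, so c_i* = α_i.
NE contributions = (3, 3, 4, 1, 4); G = 15.
u_2 = α_2·G − ½·(c_2)² = 3·15 − ½·3² = 40.5.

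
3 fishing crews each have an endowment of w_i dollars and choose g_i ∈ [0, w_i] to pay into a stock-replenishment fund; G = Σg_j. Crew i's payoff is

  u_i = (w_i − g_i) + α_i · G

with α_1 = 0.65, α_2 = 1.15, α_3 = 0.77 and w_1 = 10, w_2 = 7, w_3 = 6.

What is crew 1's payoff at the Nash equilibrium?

∂u_i/∂g_i = α_i − 1, so crew i contributes w_i if α_i > 1, else 0.
α_i > 1 for i ∈ {2}; NE contributions (0, 7, 0), G = 7.
u_1 = (10 − 0) + 0.65·7 = 14.55.

14.55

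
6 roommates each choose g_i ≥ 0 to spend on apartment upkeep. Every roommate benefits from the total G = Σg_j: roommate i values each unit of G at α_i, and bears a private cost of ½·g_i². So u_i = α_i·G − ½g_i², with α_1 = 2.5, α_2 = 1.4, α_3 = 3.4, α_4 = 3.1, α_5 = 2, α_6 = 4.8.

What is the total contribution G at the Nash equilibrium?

Roommate i's FOC: ∂u_i/∂g_i = α_i − g_i = 0, so g_i* = α_i.
NE contributions = (2.5, 1.4, 3.4, 3.1, 2, 4.8); G = 17.2.

17.2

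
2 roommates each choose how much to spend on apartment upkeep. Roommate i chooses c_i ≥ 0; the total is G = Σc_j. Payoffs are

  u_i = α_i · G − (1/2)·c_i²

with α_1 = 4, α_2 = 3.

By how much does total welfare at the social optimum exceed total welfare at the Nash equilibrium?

Roommate i's FOC: ∂u_i/∂c_i = α_i − c_i = 0, so c_i* = α_i.
NE contributions = (4, 3); G = 7.
W^NE = (Σα)·G − ½Σα_i² = 7² − ½·25 = 36.5.
Planner sets c_i = Σα_j = 7 for every i, so G^SO = 2·7 = 14.
W^SO = (Σα)·G^SO − ½·2·(Σα)² = (2/2)·7² = 49.
Deadweight loss = W^SO − W^NE = 12.5.

12.5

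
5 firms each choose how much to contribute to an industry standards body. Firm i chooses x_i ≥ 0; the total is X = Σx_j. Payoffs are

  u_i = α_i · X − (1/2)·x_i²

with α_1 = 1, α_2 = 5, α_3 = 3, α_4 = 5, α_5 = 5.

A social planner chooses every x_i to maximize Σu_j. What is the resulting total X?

95

Planner FOC: ∂(Σu_j)/∂x_i = (Σα_j) − x_i = 0, so x_i^SO = Σα_j = 19 for every i; X^SO = 95.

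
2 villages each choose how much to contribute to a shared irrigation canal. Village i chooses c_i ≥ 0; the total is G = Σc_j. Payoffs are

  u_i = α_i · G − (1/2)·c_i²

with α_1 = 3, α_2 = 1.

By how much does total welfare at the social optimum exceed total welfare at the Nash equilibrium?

Village i's FOC: ∂u_i/∂c_i = α_i − c_i = 0, so c_i* = α_i.
NE contributions = (3, 1); G = 4.
W^NE = (Σα)·G − ½Σα_i² = 4² − ½·10 = 11.
Planner sets c_i = Σα_j = 4 for every i, so G^SO = 2·4 = 8.
W^SO = (Σα)·G^SO − ½·2·(Σα)² = (2/2)·4² = 16.
Deadweight loss = W^SO − W^NE = 5.

5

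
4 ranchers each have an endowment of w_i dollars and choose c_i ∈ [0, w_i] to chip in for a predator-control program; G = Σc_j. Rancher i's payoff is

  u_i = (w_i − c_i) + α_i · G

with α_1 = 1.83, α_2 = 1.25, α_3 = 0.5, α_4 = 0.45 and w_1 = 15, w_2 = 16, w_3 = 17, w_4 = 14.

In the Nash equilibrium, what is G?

∂u_i/∂c_i = α_i − 1, so rancher i contributes w_i if α_i > 1, else 0.
α_i > 1 for i ∈ {1, 2}; NE contributions (15, 16, 0, 0), G = 31.

31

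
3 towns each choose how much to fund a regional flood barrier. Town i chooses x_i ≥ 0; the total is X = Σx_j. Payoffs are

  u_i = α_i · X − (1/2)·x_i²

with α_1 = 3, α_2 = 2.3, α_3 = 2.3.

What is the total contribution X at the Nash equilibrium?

Town i's FOC: ∂u_i/∂x_i = α_i − x_i = 0, so x_i* = α_i.
NE contributions = (3, 2.3, 2.3); X = 7.6.

7.6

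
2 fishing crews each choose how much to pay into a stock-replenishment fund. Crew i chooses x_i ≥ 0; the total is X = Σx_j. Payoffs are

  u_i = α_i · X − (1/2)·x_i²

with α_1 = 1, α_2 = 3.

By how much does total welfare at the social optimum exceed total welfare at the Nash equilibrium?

5

Crew i's FOC: ∂u_i/∂x_i = α_i − x_i = 0, so x_i* = α_i.
NE contributions = (1, 3); X = 4.
W^NE = (Σα)·X − ½Σα_i² = 4² − ½·10 = 11.
Planner sets x_i = Σα_j = 4 for every i, so X^SO = 2·4 = 8.
W^SO = (Σα)·X^SO − ½·2·(Σα)² = (2/2)·4² = 16.
Deadweight loss = W^SO − W^NE = 5.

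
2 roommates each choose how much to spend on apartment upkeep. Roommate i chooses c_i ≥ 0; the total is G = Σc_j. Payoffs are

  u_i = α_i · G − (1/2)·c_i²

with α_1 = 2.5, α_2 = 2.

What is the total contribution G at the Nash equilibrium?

4.5

Roommate i's FOC: ∂u_i/∂c_i = α_i − c_i = 0, so c_i* = α_i.
NE contributions = (2.5, 2); G = 4.5.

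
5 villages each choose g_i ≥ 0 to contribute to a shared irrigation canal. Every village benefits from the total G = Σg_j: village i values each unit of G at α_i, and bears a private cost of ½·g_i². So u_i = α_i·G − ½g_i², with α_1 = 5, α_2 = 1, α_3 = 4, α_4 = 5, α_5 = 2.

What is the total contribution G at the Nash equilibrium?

Village i's FOC: ∂u_i/∂g_i = α_i − g_i = 0, so g_i* = α_i.
NE contributions = (5, 1, 4, 5, 2); G = 17.

17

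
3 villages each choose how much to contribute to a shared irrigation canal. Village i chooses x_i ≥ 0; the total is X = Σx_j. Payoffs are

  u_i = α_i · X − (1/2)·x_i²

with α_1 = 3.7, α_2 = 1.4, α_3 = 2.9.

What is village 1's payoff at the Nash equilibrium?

22.755

Village i's FOC: ∂u_i/∂x_i = α_i − x_i = 0, so x_i* = α_i.
NE contributions = (3.7, 1.4, 2.9); X = 8.
u_1 = α_1·X − ½·(x_1)² = 3.7·8 − ½·3.7² = 22.755.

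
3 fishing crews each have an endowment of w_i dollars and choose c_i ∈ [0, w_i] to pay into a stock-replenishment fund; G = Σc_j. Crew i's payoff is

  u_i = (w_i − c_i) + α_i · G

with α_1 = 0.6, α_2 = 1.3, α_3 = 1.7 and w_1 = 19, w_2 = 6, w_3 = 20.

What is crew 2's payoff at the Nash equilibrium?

∂u_i/∂c_i = α_i − 1, so crew i contributes w_i if α_i > 1, else 0.
α_i > 1 for i ∈ {2, 3}; NE contributions (0, 6, 20), G = 26.
u_2 = (6 − 6) + 1.3·26 = 33.8.

33.8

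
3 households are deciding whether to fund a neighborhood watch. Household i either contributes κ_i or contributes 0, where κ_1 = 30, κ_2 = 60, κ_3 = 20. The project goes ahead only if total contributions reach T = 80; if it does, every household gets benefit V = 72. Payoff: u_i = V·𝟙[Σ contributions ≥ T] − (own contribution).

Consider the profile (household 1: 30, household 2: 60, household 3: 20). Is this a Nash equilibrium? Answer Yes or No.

Total = 110 ≥ 80: provided.
Household 1 (pledges 30, payoff 42): dropping to 0 → total 80, payoff 72. Profitable deviation.

No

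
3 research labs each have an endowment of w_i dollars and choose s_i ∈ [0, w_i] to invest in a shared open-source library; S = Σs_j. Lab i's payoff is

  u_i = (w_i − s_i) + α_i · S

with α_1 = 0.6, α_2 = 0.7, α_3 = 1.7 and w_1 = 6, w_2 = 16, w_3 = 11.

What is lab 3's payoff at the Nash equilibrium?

∂u_i/∂s_i = α_i − 1, so lab i contributes w_i if α_i > 1, else 0.
α_i > 1 for i ∈ {3}; NE contributions (0, 0, 11), S = 11.
u_3 = (11 − 11) + 1.7·11 = 18.7.

18.7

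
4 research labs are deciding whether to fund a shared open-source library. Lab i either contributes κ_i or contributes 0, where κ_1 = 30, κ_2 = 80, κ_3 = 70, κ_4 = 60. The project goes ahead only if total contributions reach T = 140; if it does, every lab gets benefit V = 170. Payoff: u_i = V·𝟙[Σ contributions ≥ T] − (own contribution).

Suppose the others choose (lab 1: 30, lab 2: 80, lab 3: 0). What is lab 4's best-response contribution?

60

Others' total = 110. Contributing 60 brings total to 170 ≥ 140: gain V − κ_4 = 110.
Best response: 60.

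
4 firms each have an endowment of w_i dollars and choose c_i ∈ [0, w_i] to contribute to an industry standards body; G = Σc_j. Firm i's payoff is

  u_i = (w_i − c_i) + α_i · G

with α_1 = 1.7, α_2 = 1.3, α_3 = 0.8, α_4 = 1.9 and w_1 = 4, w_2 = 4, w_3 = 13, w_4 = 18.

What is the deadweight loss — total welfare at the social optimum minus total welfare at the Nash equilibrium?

∂u_i/∂c_i = α_i − 1, so firm i contributes w_i if α_i > 1, else 0.
α_i > 1 for i ∈ {1, 2, 4}; NE contributions (4, 4, 0, 18), G = 26.
W^NE = Σw_i − G^NE + (Σα_i)·G^NE = 39 + 4.7·26 = 161.2.
Planner: ∂(Σu_j)/∂c_i = Σα_j − 1 = 4.7 > 0, so everyone contributes w_i; G^SO = 39, W^SO = 39 + 4.7·39 = 222.3.
Deadweight loss = 61.1.

61.1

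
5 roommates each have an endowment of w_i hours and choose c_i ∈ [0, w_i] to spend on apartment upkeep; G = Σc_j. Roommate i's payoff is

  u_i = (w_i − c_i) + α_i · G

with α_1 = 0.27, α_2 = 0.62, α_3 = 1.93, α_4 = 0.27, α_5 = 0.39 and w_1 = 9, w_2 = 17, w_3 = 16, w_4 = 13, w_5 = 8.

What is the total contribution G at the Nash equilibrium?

∂u_i/∂c_i = α_i − 1, so roommate i contributes w_i if α_i > 1, else 0.
α_i > 1 for i ∈ {3}; NE contributions (0, 0, 16, 0, 0), G = 16.

16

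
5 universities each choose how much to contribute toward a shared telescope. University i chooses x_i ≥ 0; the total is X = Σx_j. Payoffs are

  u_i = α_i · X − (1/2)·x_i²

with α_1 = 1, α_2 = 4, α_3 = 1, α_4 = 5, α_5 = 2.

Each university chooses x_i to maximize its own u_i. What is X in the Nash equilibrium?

13

University i's FOC: ∂u_i/∂x_i = α_i − x_i = 0, so x_i* = α_i.
NE contributions = (1, 4, 1, 5, 2); X = 13.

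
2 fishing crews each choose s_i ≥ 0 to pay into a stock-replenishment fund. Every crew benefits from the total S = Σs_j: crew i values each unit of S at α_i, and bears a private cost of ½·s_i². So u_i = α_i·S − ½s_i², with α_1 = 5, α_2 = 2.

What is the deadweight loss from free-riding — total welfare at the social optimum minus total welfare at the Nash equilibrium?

14.5

Crew i's FOC: ∂u_i/∂s_i = α_i − s_i = 0, so s_i* = α_i.
NE contributions = (5, 2); S = 7.
W^NE = (Σα)·S − ½Σα_i² = 7² − ½·29 = 34.5.
Planner sets s_i = Σα_j = 7 for every i, so S^SO = 2·7 = 14.
W^SO = (Σα)·S^SO − ½·2·(Σα)² = (2/2)·7² = 49.
Deadweight loss = W^SO − W^NE = 14.5.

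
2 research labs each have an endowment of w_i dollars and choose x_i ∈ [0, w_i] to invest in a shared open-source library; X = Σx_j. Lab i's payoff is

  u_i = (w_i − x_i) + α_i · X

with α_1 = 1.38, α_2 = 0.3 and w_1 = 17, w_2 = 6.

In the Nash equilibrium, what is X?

∂u_i/∂x_i = α_i − 1, so lab i contributes w_i if α_i > 1, else 0.
α_i > 1 for i ∈ {1}; NE contributions (17, 0), X = 17.

17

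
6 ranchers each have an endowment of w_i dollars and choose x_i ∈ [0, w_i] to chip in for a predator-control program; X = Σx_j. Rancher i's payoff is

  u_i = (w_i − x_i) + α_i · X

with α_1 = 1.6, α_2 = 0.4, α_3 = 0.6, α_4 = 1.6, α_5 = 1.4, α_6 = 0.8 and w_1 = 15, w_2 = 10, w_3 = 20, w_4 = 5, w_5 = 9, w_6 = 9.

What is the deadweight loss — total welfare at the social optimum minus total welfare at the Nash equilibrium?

210.6

∂u_i/∂x_i = α_i − 1, so rancher i contributes w_i if α_i > 1, else 0.
α_i > 1 for i ∈ {1, 4, 5}; NE contributions (15, 0, 0, 5, 9, 0), X = 29.
W^NE = Σw_i − X^NE + (Σα_i)·X^NE = 68 + 5.4·29 = 224.6.
Planner: ∂(Σu_j)/∂x_i = Σα_j − 1 = 5.4 > 0, so everyone contributes w_i; X^SO = 68, W^SO = 68 + 5.4·68 = 435.2.
Deadweight loss = 210.6.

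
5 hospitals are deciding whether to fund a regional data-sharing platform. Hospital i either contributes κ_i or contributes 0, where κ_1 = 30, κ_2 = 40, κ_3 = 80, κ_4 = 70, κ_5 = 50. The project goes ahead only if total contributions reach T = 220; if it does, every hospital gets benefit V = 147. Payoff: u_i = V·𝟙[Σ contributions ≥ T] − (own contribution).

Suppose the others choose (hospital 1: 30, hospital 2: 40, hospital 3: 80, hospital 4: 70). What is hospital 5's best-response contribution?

Others' total = 220 ≥ 220; contributing adds cost 50 for no extra benefit.
Best response: 0.

0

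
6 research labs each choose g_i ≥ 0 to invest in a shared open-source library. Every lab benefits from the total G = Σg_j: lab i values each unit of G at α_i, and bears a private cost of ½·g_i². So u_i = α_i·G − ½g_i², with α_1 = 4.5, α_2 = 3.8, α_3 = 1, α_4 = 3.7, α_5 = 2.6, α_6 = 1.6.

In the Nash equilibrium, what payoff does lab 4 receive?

Lab i's FOC: ∂u_i/∂g_i = α_i − g_i = 0, so g_i* = α_i.
NE contributions = (4.5, 3.8, 1, 3.7, 2.6, 1.6); G = 17.2.
u_4 = α_4·G − ½·(g_4)² = 3.7·17.2 − ½·3.7² = 56.795.

56.795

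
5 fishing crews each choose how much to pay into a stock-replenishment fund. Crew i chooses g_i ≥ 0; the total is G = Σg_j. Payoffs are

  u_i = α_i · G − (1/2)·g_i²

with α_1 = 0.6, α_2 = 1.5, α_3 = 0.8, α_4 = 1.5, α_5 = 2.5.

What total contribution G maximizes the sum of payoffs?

Planner FOC: ∂(Σu_j)/∂g_i = (Σα_j) − g_i = 0, so g_i^SO = Σα_j = 6.9 for every i; G^SO = 34.5.

34.5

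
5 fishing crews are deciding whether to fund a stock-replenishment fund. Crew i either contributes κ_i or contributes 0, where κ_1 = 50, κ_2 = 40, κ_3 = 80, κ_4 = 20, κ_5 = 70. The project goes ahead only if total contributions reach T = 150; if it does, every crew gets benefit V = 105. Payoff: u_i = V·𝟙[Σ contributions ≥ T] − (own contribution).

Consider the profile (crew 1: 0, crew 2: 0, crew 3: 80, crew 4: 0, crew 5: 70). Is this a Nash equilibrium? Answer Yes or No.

Total = 150 ≥ 150: provided.
Crew 1 (pledges 0, payoff 105): pledging 50 → total 200, payoff 55. No gain.
Crew 2 (pledges 0, payoff 105): pledging 40 → total 190, payoff 65. No gain.
Crew 3 (pledges 80, payoff 25): dropping to 0 → total 70, payoff 0. No gain.
Crew 4 (pledges 0, payoff 105): pledging 20 → total 170, payoff 85. No gain.
Crew 5 (pledges 70, payoff 35): dropping to 0 → total 80, payoff 0. No gain.

Yes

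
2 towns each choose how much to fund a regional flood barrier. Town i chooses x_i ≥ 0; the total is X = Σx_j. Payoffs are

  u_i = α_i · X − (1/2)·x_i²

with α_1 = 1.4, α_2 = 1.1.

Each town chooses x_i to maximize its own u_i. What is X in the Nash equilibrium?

Town i's FOC: ∂u_i/∂x_i = α_i − x_i = 0, so x_i* = α_i.
NE contributions = (1.4, 1.1); X = 2.5.

2.5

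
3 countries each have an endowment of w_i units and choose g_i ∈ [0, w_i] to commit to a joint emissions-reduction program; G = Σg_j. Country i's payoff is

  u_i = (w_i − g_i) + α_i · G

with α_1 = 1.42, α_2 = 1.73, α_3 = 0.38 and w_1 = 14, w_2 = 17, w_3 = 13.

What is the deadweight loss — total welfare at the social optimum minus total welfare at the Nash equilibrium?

32.89

∂u_i/∂g_i = α_i − 1, so country i contributes w_i if α_i > 1, else 0.
α_i > 1 for i ∈ {1, 2}; NE contributions (14, 17, 0), G = 31.
W^NE = Σw_i − G^NE + (Σα_i)·G^NE = 44 + 2.53·31 = 122.43.
Planner: ∂(Σu_j)/∂g_i = Σα_j − 1 = 2.53 > 0, so everyone contributes w_i; G^SO = 44, W^SO = 44 + 2.53·44 = 155.32.
Deadweight loss = 32.89.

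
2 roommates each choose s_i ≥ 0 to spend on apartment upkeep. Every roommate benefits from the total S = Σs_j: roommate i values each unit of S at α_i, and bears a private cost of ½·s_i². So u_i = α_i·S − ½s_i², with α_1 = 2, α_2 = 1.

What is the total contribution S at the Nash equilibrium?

3

Roommate i's FOC: ∂u_i/∂s_i = α_i − s_i = 0, so s_i* = α_i.
NE contributions = (2, 1); S = 3.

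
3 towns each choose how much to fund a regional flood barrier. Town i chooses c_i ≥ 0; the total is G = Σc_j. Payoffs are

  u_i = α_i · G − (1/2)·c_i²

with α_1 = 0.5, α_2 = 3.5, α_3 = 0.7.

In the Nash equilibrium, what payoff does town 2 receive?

10.325

Town i's FOC: ∂u_i/∂c_i = α_i − c_i = 0, so c_i* = α_i.
NE contributions = (0.5, 3.5, 0.7); G = 4.7.
u_2 = α_2·G − ½·(c_2)² = 3.5·4.7 − ½·3.5² = 10.325.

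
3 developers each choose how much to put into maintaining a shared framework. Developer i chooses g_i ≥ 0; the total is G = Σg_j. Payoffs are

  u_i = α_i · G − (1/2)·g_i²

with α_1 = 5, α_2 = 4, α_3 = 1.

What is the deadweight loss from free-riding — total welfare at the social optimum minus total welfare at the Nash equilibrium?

71

Developer i's FOC: ∂u_i/∂g_i = α_i − g_i = 0, so g_i* = α_i.
NE contributions = (5, 4, 1); G = 10.
W^NE = (Σα)·G − ½Σα_i² = 10² − ½·42 = 79.
Planner sets g_i = Σα_j = 10 for every i, so G^SO = 3·10 = 30.
W^SO = (Σα)·G^SO − ½·3·(Σα)² = (3/2)·10² = 150.
Deadweight loss = W^SO − W^NE = 71.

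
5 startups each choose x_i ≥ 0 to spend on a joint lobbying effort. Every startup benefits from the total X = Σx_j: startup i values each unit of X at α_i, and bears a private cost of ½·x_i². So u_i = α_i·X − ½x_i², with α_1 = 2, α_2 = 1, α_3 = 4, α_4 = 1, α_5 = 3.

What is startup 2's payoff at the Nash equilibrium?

10.5

Startup i's FOC: ∂u_i/∂x_i = α_i − x_i = 0, so x_i* = α_i.
NE contributions = (2, 1, 4, 1, 3); X = 11.
u_2 = α_2·X − ½·(x_2)² = 1·11 − ½·1² = 10.5.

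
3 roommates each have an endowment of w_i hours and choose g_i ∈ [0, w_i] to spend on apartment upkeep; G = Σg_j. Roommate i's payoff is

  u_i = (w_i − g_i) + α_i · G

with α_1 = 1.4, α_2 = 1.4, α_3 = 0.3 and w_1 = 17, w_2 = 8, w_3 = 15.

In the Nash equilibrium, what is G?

∂u_i/∂g_i = α_i − 1, so roommate i contributes w_i if α_i > 1, else 0.
α_i > 1 for i ∈ {1, 2}; NE contributions (17, 8, 0), G = 25.

25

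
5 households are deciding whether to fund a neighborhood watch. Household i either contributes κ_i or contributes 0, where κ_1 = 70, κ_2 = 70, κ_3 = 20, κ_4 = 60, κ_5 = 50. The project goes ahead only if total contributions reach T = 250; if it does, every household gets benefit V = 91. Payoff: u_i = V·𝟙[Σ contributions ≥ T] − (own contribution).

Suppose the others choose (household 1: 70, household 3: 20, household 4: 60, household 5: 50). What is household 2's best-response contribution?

Others' total = 200. Contributing 70 brings total to 270 ≥ 250: gain V − κ_2 = 21.
Best response: 70.

70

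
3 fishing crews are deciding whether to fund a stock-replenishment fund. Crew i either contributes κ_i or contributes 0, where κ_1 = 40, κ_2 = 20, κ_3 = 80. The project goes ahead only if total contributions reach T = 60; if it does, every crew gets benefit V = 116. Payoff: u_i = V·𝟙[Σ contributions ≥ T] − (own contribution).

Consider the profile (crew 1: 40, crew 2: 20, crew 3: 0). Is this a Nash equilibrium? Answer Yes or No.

Yes

Total = 60 ≥ 60: provided.
Crew 1 (pledges 40, payoff 76): dropping to 0 → total 20, payoff 0. No gain.
Crew 2 (pledges 20, payoff 96): dropping to 0 → total 40, payoff 0. No gain.
Crew 3 (pledges 0, payoff 116): pledging 80 → total 140, payoff 36. No gain.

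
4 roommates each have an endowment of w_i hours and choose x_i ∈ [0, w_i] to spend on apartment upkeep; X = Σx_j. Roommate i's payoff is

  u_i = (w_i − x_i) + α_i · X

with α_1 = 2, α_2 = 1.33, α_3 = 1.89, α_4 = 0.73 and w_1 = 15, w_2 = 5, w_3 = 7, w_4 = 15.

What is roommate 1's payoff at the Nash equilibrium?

∂u_i/∂x_i = α_i − 1, so roommate i contributes w_i if α_i > 1, else 0.
α_i > 1 for i ∈ {1, 2, 3}; NE contributions (15, 5, 7, 0), X = 27.
u_1 = (15 − 15) + 2·27 = 54.

54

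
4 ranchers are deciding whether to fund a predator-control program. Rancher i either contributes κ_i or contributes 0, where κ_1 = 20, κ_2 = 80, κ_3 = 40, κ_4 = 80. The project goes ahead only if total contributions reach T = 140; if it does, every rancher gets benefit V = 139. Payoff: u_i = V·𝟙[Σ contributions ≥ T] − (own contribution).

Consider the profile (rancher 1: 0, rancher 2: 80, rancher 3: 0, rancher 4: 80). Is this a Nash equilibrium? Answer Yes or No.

Total = 160 ≥ 140: provided.
Rancher 1 (pledges 0, payoff 139): pledging 20 → total 180, payoff 119. No gain.
Rancher 2 (pledges 80, payoff 59): dropping to 0 → total 80, payoff 0. No gain.
Rancher 3 (pledges 0, payoff 139): pledging 40 → total 200, payoff 99. No gain.
Rancher 4 (pledges 80, payoff 59): dropping to 0 → total 80, payoff 0. No gain.

Yes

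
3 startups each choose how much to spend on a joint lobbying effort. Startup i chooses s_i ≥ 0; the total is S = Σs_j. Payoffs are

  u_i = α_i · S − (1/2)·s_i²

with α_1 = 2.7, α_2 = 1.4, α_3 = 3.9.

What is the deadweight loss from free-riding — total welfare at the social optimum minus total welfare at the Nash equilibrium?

44.23

Startup i's FOC: ∂u_i/∂s_i = α_i − s_i = 0, so s_i* = α_i.
NE contributions = (2.7, 1.4, 3.9); S = 8.
W^NE = (Σα)·S − ½Σα_i² = 8² − ½·24.46 = 51.77.
Planner sets s_i = Σα_j = 8 for every i, so S^SO = 3·8 = 24.
W^SO = (Σα)·S^SO − ½·3·(Σα)² = (3/2)·8² = 96.
Deadweight loss = W^SO − W^NE = 44.23.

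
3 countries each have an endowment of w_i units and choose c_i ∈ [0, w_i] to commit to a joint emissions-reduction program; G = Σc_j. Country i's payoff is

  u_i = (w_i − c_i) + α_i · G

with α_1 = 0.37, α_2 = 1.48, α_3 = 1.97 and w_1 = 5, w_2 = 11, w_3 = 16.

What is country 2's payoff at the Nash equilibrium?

39.96

∂u_i/∂c_i = α_i − 1, so country i contributes w_i if α_i > 1, else 0.
α_i > 1 for i ∈ {2, 3}; NE contributions (0, 11, 16), G = 27.
u_2 = (11 − 11) + 1.48·27 = 39.96.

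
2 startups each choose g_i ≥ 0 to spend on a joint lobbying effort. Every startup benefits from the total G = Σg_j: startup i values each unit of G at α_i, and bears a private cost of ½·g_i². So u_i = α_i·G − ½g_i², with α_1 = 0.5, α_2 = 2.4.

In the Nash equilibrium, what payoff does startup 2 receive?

4.08

Startup i's FOC: ∂u_i/∂g_i = α_i − g_i = 0, so g_i* = α_i.
NE contributions = (0.5, 2.4); G = 2.9.
u_2 = α_2·G − ½·(g_2)² = 2.4·2.9 − ½·2.4² = 4.08.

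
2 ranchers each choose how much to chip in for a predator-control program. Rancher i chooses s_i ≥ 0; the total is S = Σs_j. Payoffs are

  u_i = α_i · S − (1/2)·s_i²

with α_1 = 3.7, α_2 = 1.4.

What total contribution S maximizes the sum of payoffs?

10.2

Planner FOC: ∂(Σu_j)/∂s_i = (Σα_j) − s_i = 0, so s_i^SO = Σα_j = 5.1 for every i; S^SO = 10.2.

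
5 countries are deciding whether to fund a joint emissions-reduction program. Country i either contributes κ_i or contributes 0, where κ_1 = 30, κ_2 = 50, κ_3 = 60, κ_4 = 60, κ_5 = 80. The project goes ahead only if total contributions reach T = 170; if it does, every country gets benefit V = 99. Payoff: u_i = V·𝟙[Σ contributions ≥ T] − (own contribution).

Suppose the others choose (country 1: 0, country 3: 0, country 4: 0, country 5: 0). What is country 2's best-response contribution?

Others' total = 0. Even contributing 50 gives 50 < 170: no benefit either way.
Best response: 0.

0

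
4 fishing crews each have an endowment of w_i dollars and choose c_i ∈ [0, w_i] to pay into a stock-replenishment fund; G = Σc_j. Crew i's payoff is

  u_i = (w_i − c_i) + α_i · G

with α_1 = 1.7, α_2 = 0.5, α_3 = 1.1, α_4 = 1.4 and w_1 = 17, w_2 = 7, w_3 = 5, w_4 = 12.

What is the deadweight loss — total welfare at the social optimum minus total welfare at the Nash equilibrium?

∂u_i/∂c_i = α_i − 1, so crew i contributes w_i if α_i > 1, else 0.
α_i > 1 for i ∈ {1, 3, 4}; NE contributions (17, 0, 5, 12), G = 34.
W^NE = Σw_i − G^NE + (Σα_i)·G^NE = 41 + 3.7·34 = 166.8.
Planner: ∂(Σu_j)/∂c_i = Σα_j − 1 = 3.7 > 0, so everyone contributes w_i; G^SO = 41, W^SO = 41 + 3.7·41 = 192.7.
Deadweight loss = 25.9.

25.9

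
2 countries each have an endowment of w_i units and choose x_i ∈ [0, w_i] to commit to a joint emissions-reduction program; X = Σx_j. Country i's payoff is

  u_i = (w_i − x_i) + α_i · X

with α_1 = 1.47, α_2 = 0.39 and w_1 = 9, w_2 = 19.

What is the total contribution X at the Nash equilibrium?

∂u_i/∂x_i = α_i − 1, so country i contributes w_i if α_i > 1, else 0.
α_i > 1 for i ∈ {1}; NE contributions (9, 0), X = 9.

9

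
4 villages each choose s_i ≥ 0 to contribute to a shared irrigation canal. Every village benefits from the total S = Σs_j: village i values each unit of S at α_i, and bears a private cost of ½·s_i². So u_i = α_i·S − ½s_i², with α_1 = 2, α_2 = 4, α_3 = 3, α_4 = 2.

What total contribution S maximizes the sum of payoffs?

Planner FOC: ∂(Σu_j)/∂s_i = (Σα_j) − s_i = 0, so s_i^SO = Σα_j = 11 for every i; S^SO = 44.

44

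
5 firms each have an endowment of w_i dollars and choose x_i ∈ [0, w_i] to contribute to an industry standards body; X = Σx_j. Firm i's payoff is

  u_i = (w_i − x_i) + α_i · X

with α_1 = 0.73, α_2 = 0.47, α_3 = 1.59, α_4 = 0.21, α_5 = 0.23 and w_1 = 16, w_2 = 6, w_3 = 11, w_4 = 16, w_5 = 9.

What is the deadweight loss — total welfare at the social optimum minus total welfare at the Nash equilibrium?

∂u_i/∂x_i = α_i − 1, so firm i contributes w_i if α_i > 1, else 0.
α_i > 1 for i ∈ {3}; NE contributions (0, 0, 11, 0, 0), X = 11.
W^NE = Σw_i − X^NE + (Σα_i)·X^NE = 58 + 2.23·11 = 82.53.
Planner: ∂(Σu_j)/∂x_i = Σα_j − 1 = 2.23 > 0, so everyone contributes w_i; X^SO = 58, W^SO = 58 + 2.23·58 = 187.34.
Deadweight loss = 104.81.

104.81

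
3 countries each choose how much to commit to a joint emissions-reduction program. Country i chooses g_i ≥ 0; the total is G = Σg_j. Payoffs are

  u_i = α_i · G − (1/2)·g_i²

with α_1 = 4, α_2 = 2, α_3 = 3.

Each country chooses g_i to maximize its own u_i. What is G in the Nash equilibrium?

Country i's FOC: ∂u_i/∂g_i = α_i − g_i = 0, so g_i* = α_i.
NE contributions = (4, 2, 3); G = 9.

9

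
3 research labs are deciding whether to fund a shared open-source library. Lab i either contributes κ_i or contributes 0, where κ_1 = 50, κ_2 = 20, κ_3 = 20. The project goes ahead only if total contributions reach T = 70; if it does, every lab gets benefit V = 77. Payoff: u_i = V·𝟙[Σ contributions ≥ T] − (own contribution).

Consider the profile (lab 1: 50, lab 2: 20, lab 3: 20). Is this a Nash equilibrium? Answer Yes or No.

Total = 90 ≥ 70: provided.
Lab 1 (pledges 50, payoff 27): dropping to 0 → total 40, payoff 0. No gain.
Lab 2 (pledges 20, payoff 57): dropping to 0 → total 70, payoff 77. Profitable deviation.

No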